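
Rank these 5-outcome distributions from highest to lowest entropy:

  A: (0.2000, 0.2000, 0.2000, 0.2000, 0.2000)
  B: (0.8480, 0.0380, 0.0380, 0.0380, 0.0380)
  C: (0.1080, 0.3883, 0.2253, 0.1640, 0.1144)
A > C > B

Key insight: Entropy is maximized by uniform distributions and minimized by concentrated distributions.

- Uniform distributions have maximum entropy log₂(5) = 2.3219 bits
- The more "peaked" or concentrated a distribution, the lower its entropy

Entropies:
  H(A) = 2.3219 bits
  H(B) = 0.9188 bits
  H(C) = 2.1466 bits

Ranking: A > C > B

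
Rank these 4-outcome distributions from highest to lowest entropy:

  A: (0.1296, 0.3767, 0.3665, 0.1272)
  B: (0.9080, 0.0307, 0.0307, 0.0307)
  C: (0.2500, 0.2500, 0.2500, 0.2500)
C > A > B

Key insight: Entropy is maximized by uniform distributions and minimized by concentrated distributions.

- Uniform distributions have maximum entropy log₂(4) = 2.0000 bits
- The more "peaked" or concentrated a distribution, the lower its entropy

Entropies:
  H(A) = 1.8217 bits
  H(B) = 0.5889 bits
  H(C) = 2.0000 bits

Ranking: C > A > B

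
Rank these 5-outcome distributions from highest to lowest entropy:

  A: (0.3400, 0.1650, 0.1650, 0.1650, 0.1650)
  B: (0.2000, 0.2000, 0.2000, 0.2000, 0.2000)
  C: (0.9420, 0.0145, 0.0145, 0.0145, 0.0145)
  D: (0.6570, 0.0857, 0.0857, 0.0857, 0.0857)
B > A > D > C

Key insight: Entropy is maximized by uniform distributions and minimized by concentrated distributions.

Entropies:
  H(A) = 2.2448 bits
  H(B) = 2.3219 bits
  H(C) = 0.4355 bits
  H(D) = 1.6137 bits

Ranking: B > A > D > C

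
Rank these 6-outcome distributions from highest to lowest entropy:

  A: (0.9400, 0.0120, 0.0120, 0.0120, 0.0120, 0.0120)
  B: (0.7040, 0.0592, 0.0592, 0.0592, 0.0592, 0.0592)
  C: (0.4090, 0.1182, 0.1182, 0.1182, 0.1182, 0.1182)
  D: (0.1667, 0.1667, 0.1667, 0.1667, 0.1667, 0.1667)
D > C > B > A

Key insight: Entropy is maximized by uniform distributions and minimized by concentrated distributions.

Entropies:
  H(A) = 0.4668 bits
  H(B) = 1.5636 bits
  H(C) = 2.3482 bits
  H(D) = 2.5850 bits

Ranking: D > C > B > A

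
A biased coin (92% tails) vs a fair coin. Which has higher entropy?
Fair coin

The fair coin is uniform (p=0.5), maximizing binary entropy at 1 bit. The biased coin has H(0.92) ≈ 0.402 bits — its outcome is more predictable, so its entropy is lower.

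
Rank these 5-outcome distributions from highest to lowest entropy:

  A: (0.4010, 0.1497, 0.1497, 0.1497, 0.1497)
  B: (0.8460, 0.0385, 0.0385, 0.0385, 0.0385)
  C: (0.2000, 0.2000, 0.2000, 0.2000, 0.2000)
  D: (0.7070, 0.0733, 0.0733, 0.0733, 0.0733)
C > A > D > B

Key insight: Entropy is maximized by uniform distributions and minimized by concentrated distributions.

Entropies:
  H(A) = 2.1695 bits
  H(B) = 0.9278 bits
  H(C) = 2.3219 bits
  H(D) = 1.4586 bits

Ranking: C > A > D > B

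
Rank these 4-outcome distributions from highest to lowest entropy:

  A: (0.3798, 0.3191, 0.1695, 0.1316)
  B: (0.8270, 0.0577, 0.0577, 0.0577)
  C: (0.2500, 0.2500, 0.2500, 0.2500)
C > A > B

Key insight: Entropy is maximized by uniform distributions and minimized by concentrated distributions.

- Uniform distributions have maximum entropy log₂(4) = 2.0000 bits
- The more "peaked" or concentrated a distribution, the lower its entropy

Entropies:
  H(A) = 1.8754 bits
  H(B) = 0.9387 bits
  H(C) = 2.0000 bits

Ranking: C > A > B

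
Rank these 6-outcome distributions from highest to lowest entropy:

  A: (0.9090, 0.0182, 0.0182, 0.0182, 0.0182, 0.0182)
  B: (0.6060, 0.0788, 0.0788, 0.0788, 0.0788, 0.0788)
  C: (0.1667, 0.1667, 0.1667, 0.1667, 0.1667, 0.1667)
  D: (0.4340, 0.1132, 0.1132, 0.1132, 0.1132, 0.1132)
C > D > B > A

Key insight: Entropy is maximized by uniform distributions and minimized by concentrated distributions.

Entropies:
  H(A) = 0.6511 bits
  H(B) = 1.8822 bits
  H(C) = 2.5850 bits
  H(D) = 2.3016 bits

Ranking: C > D > B > A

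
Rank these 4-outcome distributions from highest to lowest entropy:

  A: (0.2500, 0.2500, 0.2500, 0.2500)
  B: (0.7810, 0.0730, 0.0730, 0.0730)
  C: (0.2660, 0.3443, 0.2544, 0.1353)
A > C > B

Key insight: Entropy is maximized by uniform distributions and minimized by concentrated distributions.

- Uniform distributions have maximum entropy log₂(4) = 2.0000 bits
- The more "peaked" or concentrated a distribution, the lower its entropy

Entropies:
  H(A) = 2.0000 bits
  H(B) = 1.1054 bits
  H(C) = 1.9306 bits

Ranking: A > C > B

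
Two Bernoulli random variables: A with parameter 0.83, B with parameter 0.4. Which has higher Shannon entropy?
B

For binary distributions, entropy is maximized at p=0.5 and decreases as p moves toward 0 or 1.

H(A) = H(0.83) = 0.6577 bits
H(B) = H(0.4) = 0.9710 bits

Distribution B (p=0.4) is closer to uniform (p=0.5), so it has higher entropy.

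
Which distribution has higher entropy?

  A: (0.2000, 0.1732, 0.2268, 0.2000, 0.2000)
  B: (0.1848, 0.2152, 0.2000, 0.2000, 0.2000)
B

Both distributions are close to uniform, making this a harder comparison.

H(A) = 2.3167 bits
H(B) = 2.3203 bits

The distribution closer to uniform has higher entropy.
Answer: B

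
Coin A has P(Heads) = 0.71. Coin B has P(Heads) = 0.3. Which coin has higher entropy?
B

For binary distributions, entropy is maximized at p=0.5 and decreases as p moves toward 0 or 1.

H(A) = H(0.71) = 0.8687 bits
H(B) = H(0.3) = 0.8813 bits

Distribution B (p=0.3) is closer to uniform (p=0.5), so it has higher entropy.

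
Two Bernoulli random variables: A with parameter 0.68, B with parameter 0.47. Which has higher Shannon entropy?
B

For binary distributions, entropy is maximized at p=0.5 and decreases as p moves toward 0 or 1.

H(A) = H(0.68) = 0.9044 bits
H(B) = H(0.47) = 0.9974 bits

Distribution B (p=0.47) is closer to uniform (p=0.5), so it has higher entropy.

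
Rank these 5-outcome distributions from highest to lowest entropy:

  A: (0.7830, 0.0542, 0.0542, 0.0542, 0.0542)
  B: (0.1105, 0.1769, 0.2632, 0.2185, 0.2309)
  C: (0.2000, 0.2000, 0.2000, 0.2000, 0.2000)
C > B > A

Key insight: Entropy is maximized by uniform distributions and minimized by concentrated distributions.

- Uniform distributions have maximum entropy log₂(5) = 2.3219 bits
- The more "peaked" or concentrated a distribution, the lower its entropy

Entropies:
  H(A) = 1.1887 bits
  H(B) = 2.2678 bits
  H(C) = 2.3219 bits

Ranking: C > B > A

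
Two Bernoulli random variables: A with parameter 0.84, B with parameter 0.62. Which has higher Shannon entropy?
B

For binary distributions, entropy is maximized at p=0.5 and decreases as p moves toward 0 or 1.

H(A) = H(0.84) = 0.6343 bits
H(B) = H(0.62) = 0.9580 bits

Distribution B (p=0.62) is closer to uniform (p=0.5), so it has higher entropy.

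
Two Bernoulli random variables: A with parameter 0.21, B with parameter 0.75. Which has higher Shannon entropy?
B

For binary distributions, entropy is maximized at p=0.5 and decreases as p moves toward 0 or 1.

H(A) = H(0.21) = 0.7415 bits
H(B) = H(0.75) = 0.8113 bits

Distribution B (p=0.75) is closer to uniform (p=0.5), so it has higher entropy.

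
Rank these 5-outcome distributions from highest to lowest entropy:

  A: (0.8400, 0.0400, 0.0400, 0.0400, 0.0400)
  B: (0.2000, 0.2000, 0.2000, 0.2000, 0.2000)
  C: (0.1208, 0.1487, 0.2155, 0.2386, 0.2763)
B > C > A

Key insight: Entropy is maximized by uniform distributions and minimized by concentrated distributions.

- Uniform distributions have maximum entropy log₂(5) = 2.3219 bits
- The more "peaked" or concentrated a distribution, the lower its entropy

Entropies:
  H(A) = 0.9543 bits
  H(B) = 2.3219 bits
  H(C) = 2.2605 bits

Ranking: B > C > A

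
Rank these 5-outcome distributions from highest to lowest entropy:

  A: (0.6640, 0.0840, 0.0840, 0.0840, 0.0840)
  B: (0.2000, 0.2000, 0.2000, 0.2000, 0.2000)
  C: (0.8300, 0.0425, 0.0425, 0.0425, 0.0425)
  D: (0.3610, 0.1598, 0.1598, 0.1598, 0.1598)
B > D > A > C

Key insight: Entropy is maximized by uniform distributions and minimized by concentrated distributions.

Entropies:
  H(A) = 1.5929 bits
  H(B) = 2.3219 bits
  H(C) = 0.9977 bits
  H(D) = 2.2215 bits

Ranking: B > D > A > C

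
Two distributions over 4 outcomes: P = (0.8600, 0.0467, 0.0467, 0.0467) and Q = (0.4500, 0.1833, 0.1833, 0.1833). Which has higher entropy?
Q

P is highly concentrated on one outcome (86%), making it nearly deterministic. Q spreads its mass more evenly (max 45%). The more spread-out distribution has higher entropy: H(P) ≈ 0.806 bits, H(Q) ≈ 1.865 bits.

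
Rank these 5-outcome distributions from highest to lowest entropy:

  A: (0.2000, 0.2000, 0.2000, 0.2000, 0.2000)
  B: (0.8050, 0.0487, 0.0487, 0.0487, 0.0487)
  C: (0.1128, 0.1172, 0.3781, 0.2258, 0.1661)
A > C > B

Key insight: Entropy is maximized by uniform distributions and minimized by concentrated distributions.

- Uniform distributions have maximum entropy log₂(5) = 2.3219 bits
- The more "peaked" or concentrated a distribution, the lower its entropy

Entropies:
  H(A) = 2.3219 bits
  H(B) = 1.1018 bits
  H(C) = 2.1630 bits

Ranking: A > C > B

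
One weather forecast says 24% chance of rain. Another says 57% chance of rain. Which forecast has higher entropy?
57% forecast

Treat each forecast as a Bernoulli distribution. Binary entropy is maximized at p=0.5 and falls off symmetrically toward 0 or 1. The 57% forecast is closer to 50%, so it is more uncertain. H(24%) ≈ 0.795 bits, H(57%) ≈ 0.986 bits.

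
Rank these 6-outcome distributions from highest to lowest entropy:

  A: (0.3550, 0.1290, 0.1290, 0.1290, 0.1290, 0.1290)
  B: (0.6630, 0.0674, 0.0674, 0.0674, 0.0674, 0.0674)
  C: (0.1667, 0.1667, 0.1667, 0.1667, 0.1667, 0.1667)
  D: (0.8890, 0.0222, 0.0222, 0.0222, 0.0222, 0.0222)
C > A > B > D

Key insight: Entropy is maximized by uniform distributions and minimized by concentrated distributions.

Entropies:
  H(A) = 2.4361 bits
  H(B) = 1.7044 bits
  H(C) = 2.5850 bits
  H(D) = 0.7607 bits

Ranking: C > A > B > D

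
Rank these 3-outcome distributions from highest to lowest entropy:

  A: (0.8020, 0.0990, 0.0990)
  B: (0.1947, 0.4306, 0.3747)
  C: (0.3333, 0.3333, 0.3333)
C > B > A

Key insight: Entropy is maximized by uniform distributions and minimized by concentrated distributions.

- Uniform distributions have maximum entropy log₂(3) = 1.5850 bits
- The more "peaked" or concentrated a distribution, the lower its entropy

Entropies:
  H(A) = 0.9159 bits
  H(B) = 1.5137 bits
  H(C) = 1.5850 bits

Ranking: C > B > A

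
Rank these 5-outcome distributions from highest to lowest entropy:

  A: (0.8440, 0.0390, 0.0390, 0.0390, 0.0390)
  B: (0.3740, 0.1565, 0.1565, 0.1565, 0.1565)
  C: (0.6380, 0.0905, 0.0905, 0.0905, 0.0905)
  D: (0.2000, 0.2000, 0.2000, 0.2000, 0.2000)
D > B > C > A

Key insight: Entropy is maximized by uniform distributions and minimized by concentrated distributions.

Entropies:
  H(A) = 0.9367 bits
  H(B) = 2.2057 bits
  H(C) = 1.6683 bits
  H(D) = 2.3219 bits

Ranking: D > B > C > A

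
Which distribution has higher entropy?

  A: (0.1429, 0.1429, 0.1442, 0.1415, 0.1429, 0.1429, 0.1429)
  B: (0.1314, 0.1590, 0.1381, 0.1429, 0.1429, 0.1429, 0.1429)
A

Both distributions are close to uniform, making this a harder comparison.

H(A) = 2.8073 bits
H(B) = 2.8053 bits

The distribution closer to uniform has higher entropy.
Answer: A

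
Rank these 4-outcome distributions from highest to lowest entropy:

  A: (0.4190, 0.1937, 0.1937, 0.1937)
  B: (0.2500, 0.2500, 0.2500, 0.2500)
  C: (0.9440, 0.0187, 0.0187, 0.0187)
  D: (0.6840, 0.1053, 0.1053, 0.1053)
B > A > D > C

Key insight: Entropy is maximized by uniform distributions and minimized by concentrated distributions.

Entropies:
  H(A) = 1.9018 bits
  H(B) = 2.0000 bits
  H(C) = 0.4001 bits
  H(D) = 1.4008 bits

Ranking: B > A > D > C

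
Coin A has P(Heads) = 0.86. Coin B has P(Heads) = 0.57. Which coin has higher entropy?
B

For binary distributions, entropy is maximized at p=0.5 and decreases as p moves toward 0 or 1.

H(A) = H(0.86) = 0.5842 bits
H(B) = H(0.57) = 0.9858 bits

Distribution B (p=0.57) is closer to uniform (p=0.5), so it has higher entropy.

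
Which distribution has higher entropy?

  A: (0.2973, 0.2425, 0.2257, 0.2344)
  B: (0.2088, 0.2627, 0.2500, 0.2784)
B

Both distributions are close to uniform, making this a harder comparison.

H(A) = 1.9913 bits
H(B) = 1.9921 bits

The distribution closer to uniform has higher entropy.
Answer: B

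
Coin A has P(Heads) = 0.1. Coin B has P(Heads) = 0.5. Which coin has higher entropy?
B

For binary distributions, entropy is maximized at p=0.5 and decreases as p moves toward 0 or 1.

H(A) = H(0.1) = 0.4690 bits
H(B) = H(0.5) = 1.0000 bits

Distribution B (p=0.5) is closer to uniform (p=0.5), so it has higher entropy.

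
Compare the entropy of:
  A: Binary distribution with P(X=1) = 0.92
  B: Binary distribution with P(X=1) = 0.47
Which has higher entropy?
B

For binary distributions, entropy is maximized at p=0.5 and decreases as p moves toward 0 or 1.

H(A) = H(0.92) = 0.4022 bits
H(B) = H(0.47) = 0.9974 bits

Distribution B (p=0.47) is closer to uniform (p=0.5), so it has higher entropy.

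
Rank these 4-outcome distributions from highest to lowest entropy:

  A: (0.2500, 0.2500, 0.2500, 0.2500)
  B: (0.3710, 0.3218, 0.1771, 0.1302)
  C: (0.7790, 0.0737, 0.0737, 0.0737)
A > B > C

Key insight: Entropy is maximized by uniform distributions and minimized by concentrated distributions.

- Uniform distributions have maximum entropy log₂(4) = 2.0000 bits
- The more "peaked" or concentrated a distribution, the lower its entropy

Entropies:
  H(A) = 2.0000 bits
  H(B) = 1.8822 bits
  H(C) = 1.1123 bits

Ranking: A > B > C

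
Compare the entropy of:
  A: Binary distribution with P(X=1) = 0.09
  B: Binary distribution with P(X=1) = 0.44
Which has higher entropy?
B

For binary distributions, entropy is maximized at p=0.5 and decreases as p moves toward 0 or 1.

H(A) = H(0.09) = 0.4365 bits
H(B) = H(0.44) = 0.9896 bits

Distribution B (p=0.44) is closer to uniform (p=0.5), so it has higher entropy.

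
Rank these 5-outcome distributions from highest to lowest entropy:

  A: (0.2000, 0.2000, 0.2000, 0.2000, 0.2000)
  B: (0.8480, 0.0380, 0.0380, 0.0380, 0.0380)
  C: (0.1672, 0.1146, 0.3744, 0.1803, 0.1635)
A > C > B

Key insight: Entropy is maximized by uniform distributions and minimized by concentrated distributions.

- Uniform distributions have maximum entropy log₂(5) = 2.3219 bits
- The more "peaked" or concentrated a distribution, the lower its entropy

Entropies:
  H(A) = 2.3219 bits
  H(B) = 0.9188 bits
  H(C) = 2.1930 bits

Ranking: A > C > B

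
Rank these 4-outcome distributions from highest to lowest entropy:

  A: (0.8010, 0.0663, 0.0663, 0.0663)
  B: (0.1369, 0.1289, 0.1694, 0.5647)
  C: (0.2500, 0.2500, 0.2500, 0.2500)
C > B > A

Key insight: Entropy is maximized by uniform distributions and minimized by concentrated distributions.

- Uniform distributions have maximum entropy log₂(4) = 2.0000 bits
- The more "peaked" or concentrated a distribution, the lower its entropy

Entropies:
  H(A) = 1.0353 bits
  H(B) = 1.6733 bits
  H(C) = 2.0000 bits

Ranking: C > B > A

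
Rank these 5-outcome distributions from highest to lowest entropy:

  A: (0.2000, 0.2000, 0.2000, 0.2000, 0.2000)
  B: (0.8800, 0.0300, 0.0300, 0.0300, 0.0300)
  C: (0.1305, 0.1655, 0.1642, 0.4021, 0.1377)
A > C > B

Key insight: Entropy is maximized by uniform distributions and minimized by concentrated distributions.

- Uniform distributions have maximum entropy log₂(5) = 2.3219 bits
- The more "peaked" or concentrated a distribution, the lower its entropy

Entropies:
  H(A) = 2.3219 bits
  H(B) = 0.7694 bits
  H(C) = 2.1632 bits

Ranking: A > C > B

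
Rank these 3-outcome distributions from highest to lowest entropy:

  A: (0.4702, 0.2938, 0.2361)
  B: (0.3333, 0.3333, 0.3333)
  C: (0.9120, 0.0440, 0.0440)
B > A > C

Key insight: Entropy is maximized by uniform distributions and minimized by concentrated distributions.

- Uniform distributions have maximum entropy log₂(3) = 1.5850 bits
- The more "peaked" or concentrated a distribution, the lower its entropy

Entropies:
  H(A) = 1.5227 bits
  H(B) = 1.5850 bits
  H(C) = 0.5178 bits

Ranking: B > A > C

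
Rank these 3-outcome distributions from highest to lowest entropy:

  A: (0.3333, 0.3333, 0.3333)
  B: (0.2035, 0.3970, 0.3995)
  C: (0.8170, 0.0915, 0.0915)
A > B > C

Key insight: Entropy is maximized by uniform distributions and minimized by concentrated distributions.

- Uniform distributions have maximum entropy log₂(3) = 1.5850 bits
- The more "peaked" or concentrated a distribution, the lower its entropy

Entropies:
  H(A) = 1.5850 bits
  H(B) = 1.5253 bits
  H(C) = 0.8696 bits

Ranking: A > B > C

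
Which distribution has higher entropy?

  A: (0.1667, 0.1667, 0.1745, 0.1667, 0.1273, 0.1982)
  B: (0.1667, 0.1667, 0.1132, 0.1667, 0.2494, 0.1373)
A

Both distributions are close to uniform, making this a harder comparison.

H(A) = 2.5734 bits
H(B) = 2.5414 bits

The distribution closer to uniform has higher entropy.
Answer: A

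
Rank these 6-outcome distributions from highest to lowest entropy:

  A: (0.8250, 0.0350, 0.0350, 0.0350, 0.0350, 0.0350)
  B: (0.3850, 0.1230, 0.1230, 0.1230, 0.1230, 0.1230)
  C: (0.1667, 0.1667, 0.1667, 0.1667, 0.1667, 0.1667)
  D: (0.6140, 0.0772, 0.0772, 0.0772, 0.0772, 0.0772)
C > B > D > A

Key insight: Entropy is maximized by uniform distributions and minimized by concentrated distributions.

Entropies:
  H(A) = 1.0754 bits
  H(B) = 2.3895 bits
  H(C) = 2.5850 bits
  H(D) = 1.8584 bits

Ranking: C > B > D > A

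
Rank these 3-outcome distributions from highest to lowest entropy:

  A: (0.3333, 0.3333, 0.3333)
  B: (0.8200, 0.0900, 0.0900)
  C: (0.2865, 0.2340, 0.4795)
A > C > B

Key insight: Entropy is maximized by uniform distributions and minimized by concentrated distributions.

- Uniform distributions have maximum entropy log₂(3) = 1.5850 bits
- The more "peaked" or concentrated a distribution, the lower its entropy

Entropies:
  H(A) = 1.5850 bits
  H(B) = 0.8601 bits
  H(C) = 1.5155 bits

Ranking: A > C > B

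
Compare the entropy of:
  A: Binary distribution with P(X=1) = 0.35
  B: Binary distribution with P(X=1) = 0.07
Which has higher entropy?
A

For binary distributions, entropy is maximized at p=0.5 and decreases as p moves toward 0 or 1.

H(A) = H(0.35) = 0.9341 bits
H(B) = H(0.07) = 0.3659 bits

Distribution A (p=0.35) is closer to uniform (p=0.5), so it has higher entropy.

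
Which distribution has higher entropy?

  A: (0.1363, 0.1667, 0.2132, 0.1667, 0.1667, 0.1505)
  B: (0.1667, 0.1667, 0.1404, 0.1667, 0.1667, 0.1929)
B

Both distributions are close to uniform, making this a harder comparison.

H(A) = 2.5709 bits
H(B) = 2.5790 bits

The distribution closer to uniform has higher entropy.
Answer: B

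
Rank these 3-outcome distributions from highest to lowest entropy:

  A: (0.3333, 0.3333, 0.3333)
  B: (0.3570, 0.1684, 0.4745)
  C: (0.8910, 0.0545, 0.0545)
A > B > C

Key insight: Entropy is maximized by uniform distributions and minimized by concentrated distributions.

- Uniform distributions have maximum entropy log₂(3) = 1.5850 bits
- The more "peaked" or concentrated a distribution, the lower its entropy

Entropies:
  H(A) = 1.5850 bits
  H(B) = 1.4737 bits
  H(C) = 0.6059 bits

Ranking: A > B > C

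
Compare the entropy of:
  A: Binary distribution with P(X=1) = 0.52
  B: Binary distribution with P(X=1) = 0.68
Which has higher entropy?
A

For binary distributions, entropy is maximized at p=0.5 and decreases as p moves toward 0 or 1.

H(A) = H(0.52) = 0.9988 bits
H(B) = H(0.68) = 0.9044 bits

Distribution A (p=0.52) is closer to uniform (p=0.5), so it has higher entropy.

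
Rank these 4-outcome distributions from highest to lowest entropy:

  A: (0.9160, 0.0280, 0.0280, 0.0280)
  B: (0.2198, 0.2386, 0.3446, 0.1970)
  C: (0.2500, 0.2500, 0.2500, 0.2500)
C > B > A

Key insight: Entropy is maximized by uniform distributions and minimized by concentrated distributions.

- Uniform distributions have maximum entropy log₂(4) = 2.0000 bits
- The more "peaked" or concentrated a distribution, the lower its entropy

Entropies:
  H(A) = 0.5493 bits
  H(B) = 1.9650 bits
  H(C) = 2.0000 bits

Ranking: C > B > A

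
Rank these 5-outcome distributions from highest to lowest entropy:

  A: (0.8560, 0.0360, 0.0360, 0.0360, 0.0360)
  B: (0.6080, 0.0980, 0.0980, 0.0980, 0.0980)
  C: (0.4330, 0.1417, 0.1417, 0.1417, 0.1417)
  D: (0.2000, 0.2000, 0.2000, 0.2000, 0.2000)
D > C > B > A

Key insight: Entropy is maximized by uniform distributions and minimized by concentrated distributions.

Entropies:
  H(A) = 0.8826 bits
  H(B) = 1.7501 bits
  H(C) = 2.1210 bits
  H(D) = 2.3219 bits

Ranking: D > C > B > A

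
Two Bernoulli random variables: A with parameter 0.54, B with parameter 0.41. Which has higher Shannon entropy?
A

For binary distributions, entropy is maximized at p=0.5 and decreases as p moves toward 0 or 1.

H(A) = H(0.54) = 0.9954 bits
H(B) = H(0.41) = 0.9765 bits

Distribution A (p=0.54) is closer to uniform (p=0.5), so it has higher entropy.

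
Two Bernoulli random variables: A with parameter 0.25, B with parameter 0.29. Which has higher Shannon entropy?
B

For binary distributions, entropy is maximized at p=0.5 and decreases as p moves toward 0 or 1.

H(A) = H(0.25) = 0.8113 bits
H(B) = H(0.29) = 0.8687 bits

Distribution B (p=0.29) is closer to uniform (p=0.5), so it has higher entropy.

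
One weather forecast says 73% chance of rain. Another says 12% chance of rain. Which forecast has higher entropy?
73% forecast

Treat each forecast as a Bernoulli distribution. Binary entropy is maximized at p=0.5 and falls off symmetrically toward 0 or 1. The 73% forecast is closer to 50%, so it is more uncertain. H(73%) ≈ 0.841 bits, H(12%) ≈ 0.529 bits.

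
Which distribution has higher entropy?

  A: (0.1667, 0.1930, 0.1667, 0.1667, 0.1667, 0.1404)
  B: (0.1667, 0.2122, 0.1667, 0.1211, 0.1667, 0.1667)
A

Both distributions are close to uniform, making this a harder comparison.

H(A) = 2.5789 bits
H(B) = 2.5668 bits

The distribution closer to uniform has higher entropy.
Answer: A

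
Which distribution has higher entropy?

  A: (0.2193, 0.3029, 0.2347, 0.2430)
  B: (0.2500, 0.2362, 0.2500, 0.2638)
B

Both distributions are close to uniform, making this a harder comparison.

H(A) = 1.9888 bits
H(B) = 1.9989 bits

The distribution closer to uniform has higher entropy.
Answer: B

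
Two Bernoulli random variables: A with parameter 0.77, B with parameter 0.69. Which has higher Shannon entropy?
B

For binary distributions, entropy is maximized at p=0.5 and decreases as p moves toward 0 or 1.

H(A) = H(0.77) = 0.7780 bits
H(B) = H(0.69) = 0.8932 bits

Distribution B (p=0.69) is closer to uniform (p=0.5), so it has higher entropy.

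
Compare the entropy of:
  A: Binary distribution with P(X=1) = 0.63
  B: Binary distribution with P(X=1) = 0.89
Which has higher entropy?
A

For binary distributions, entropy is maximized at p=0.5 and decreases as p moves toward 0 or 1.

H(A) = H(0.63) = 0.9507 bits
H(B) = H(0.89) = 0.4999 bits

Distribution A (p=0.63) is closer to uniform (p=0.5), so it has higher entropy.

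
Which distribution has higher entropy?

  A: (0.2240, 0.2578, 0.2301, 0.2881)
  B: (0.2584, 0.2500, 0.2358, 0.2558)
B

Both distributions are close to uniform, making this a harder comparison.

H(A) = 1.9926 bits
H(B) = 1.9991 bits

The distribution closer to uniform has higher entropy.
Answer: B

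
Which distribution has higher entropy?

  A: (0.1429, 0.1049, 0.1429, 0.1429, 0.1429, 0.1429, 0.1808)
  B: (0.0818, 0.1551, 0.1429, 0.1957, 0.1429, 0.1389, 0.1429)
A

Both distributions are close to uniform, making this a harder comparison.

H(A) = 2.7926 bits
H(B) = 2.7716 bits

The distribution closer to uniform has higher entropy.
Answer: A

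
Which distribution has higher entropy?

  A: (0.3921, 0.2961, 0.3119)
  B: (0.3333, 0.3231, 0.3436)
B

Both distributions are close to uniform, making this a harder comparison.

H(A) = 1.5738 bits
H(B) = 1.5845 bits

The distribution closer to uniform has higher entropy.
Answer: B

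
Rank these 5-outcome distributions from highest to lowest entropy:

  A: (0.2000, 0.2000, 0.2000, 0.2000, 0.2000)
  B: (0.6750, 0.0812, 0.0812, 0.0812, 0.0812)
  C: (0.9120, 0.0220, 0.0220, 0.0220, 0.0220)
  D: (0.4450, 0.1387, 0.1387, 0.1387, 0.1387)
A > D > B > C

Key insight: Entropy is maximized by uniform distributions and minimized by concentrated distributions.

Entropies:
  H(A) = 2.3219 bits
  H(B) = 1.5597 bits
  H(C) = 0.6058 bits
  H(D) = 2.1013 bits

Ranking: A > D > B > C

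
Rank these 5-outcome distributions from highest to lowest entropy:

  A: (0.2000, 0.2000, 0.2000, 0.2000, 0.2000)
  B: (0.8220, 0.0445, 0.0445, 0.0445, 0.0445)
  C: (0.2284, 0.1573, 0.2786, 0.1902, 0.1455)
A > C > B

Key insight: Entropy is maximized by uniform distributions and minimized by concentrated distributions.

- Uniform distributions have maximum entropy log₂(5) = 2.3219 bits
- The more "peaked" or concentrated a distribution, the lower its entropy

Entropies:
  H(A) = 2.3219 bits
  H(B) = 1.0317 bits
  H(C) = 2.2800 bits

Ranking: A > C > B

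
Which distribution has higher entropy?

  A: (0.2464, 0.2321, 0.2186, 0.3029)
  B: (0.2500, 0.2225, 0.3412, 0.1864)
A

Both distributions are close to uniform, making this a harder comparison.

H(A) = 1.9885 bits
H(B) = 1.9634 bits

The distribution closer to uniform has higher entropy.
Answer: A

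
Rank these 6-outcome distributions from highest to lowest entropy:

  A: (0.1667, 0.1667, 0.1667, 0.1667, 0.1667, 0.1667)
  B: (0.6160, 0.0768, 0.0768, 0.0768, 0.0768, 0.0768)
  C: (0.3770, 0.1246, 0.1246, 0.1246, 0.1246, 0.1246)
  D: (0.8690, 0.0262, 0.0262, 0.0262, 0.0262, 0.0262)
A > C > B > D

Key insight: Entropy is maximized by uniform distributions and minimized by concentrated distributions.

Entropies:
  H(A) = 2.5850 bits
  H(B) = 1.8524 bits
  H(C) = 2.4025 bits
  H(D) = 0.8643 bits

Ranking: A > C > B > D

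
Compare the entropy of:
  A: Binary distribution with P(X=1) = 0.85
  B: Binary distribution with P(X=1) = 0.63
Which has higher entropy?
B

For binary distributions, entropy is maximized at p=0.5 and decreases as p moves toward 0 or 1.

H(A) = H(0.85) = 0.6098 bits
H(B) = H(0.63) = 0.9507 bits

Distribution B (p=0.63) is closer to uniform (p=0.5), so it has higher entropy.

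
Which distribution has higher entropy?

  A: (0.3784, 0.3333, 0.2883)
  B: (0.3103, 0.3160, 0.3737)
B

Both distributions are close to uniform, making this a harder comparison.

H(A) = 1.5761 bits
H(B) = 1.5797 bits

The distribution closer to uniform has higher entropy.
Answer: B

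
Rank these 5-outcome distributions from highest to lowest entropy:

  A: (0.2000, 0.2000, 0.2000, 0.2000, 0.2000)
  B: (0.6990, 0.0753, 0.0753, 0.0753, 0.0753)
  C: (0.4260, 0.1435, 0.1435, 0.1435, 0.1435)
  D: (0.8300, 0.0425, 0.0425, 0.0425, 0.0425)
A > C > B > D

Key insight: Entropy is maximized by uniform distributions and minimized by concentrated distributions.

Entropies:
  H(A) = 2.3219 bits
  H(B) = 1.4845 bits
  H(C) = 2.1321 bits
  H(D) = 0.9977 bits

Ranking: A > C > B > D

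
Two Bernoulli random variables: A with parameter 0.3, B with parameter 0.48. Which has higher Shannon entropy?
B

For binary distributions, entropy is maximized at p=0.5 and decreases as p moves toward 0 or 1.

H(A) = H(0.3) = 0.8813 bits
H(B) = H(0.48) = 0.9988 bits

Distribution B (p=0.48) is closer to uniform (p=0.5), so it has higher entropy.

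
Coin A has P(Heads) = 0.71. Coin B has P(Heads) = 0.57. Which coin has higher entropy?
B

For binary distributions, entropy is maximized at p=0.5 and decreases as p moves toward 0 or 1.

H(A) = H(0.71) = 0.8687 bits
H(B) = H(0.57) = 0.9858 bits

Distribution B (p=0.57) is closer to uniform (p=0.5), so it has higher entropy.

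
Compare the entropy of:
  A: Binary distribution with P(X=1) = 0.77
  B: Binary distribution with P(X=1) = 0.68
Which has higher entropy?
B

For binary distributions, entropy is maximized at p=0.5 and decreases as p moves toward 0 or 1.

H(A) = H(0.77) = 0.7780 bits
H(B) = H(0.68) = 0.9044 bits

Distribution B (p=0.68) is closer to uniform (p=0.5), so it has higher entropy.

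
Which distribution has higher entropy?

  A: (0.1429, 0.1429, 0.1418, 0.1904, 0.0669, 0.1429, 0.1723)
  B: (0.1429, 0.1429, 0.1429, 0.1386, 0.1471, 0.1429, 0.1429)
B

Both distributions are close to uniform, making this a harder comparison.

H(A) = 2.7566 bits
H(B) = 2.8072 bits

The distribution closer to uniform has higher entropy.
Answer: B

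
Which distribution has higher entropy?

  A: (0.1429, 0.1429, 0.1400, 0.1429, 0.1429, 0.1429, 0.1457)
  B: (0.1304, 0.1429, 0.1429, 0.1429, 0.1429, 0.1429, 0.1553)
A

Both distributions are close to uniform, making this a harder comparison.

H(A) = 2.8073 bits
H(B) = 2.8058 bits

The distribution closer to uniform has higher entropy.
Answer: A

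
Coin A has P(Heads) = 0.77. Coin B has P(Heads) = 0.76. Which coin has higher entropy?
B

For binary distributions, entropy is maximized at p=0.5 and decreases as p moves toward 0 or 1.

H(A) = H(0.77) = 0.7780 bits
H(B) = H(0.76) = 0.7950 bits

Distribution B (p=0.76) is closer to uniform (p=0.5), so it has higher entropy.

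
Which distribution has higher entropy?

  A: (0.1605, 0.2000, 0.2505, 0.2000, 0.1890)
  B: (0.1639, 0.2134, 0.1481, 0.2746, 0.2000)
A

Both distributions are close to uniform, making this a harder comparison.

H(A) = 2.3069 bits
H(B) = 2.2876 bits

The distribution closer to uniform has higher entropy.
Answer: A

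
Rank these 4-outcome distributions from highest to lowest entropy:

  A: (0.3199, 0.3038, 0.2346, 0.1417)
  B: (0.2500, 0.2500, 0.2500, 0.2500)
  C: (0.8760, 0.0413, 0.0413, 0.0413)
B > A > C

Key insight: Entropy is maximized by uniform distributions and minimized by concentrated distributions.

- Uniform distributions have maximum entropy log₂(4) = 2.0000 bits
- The more "peaked" or concentrated a distribution, the lower its entropy

Entropies:
  H(A) = 1.9384 bits
  H(B) = 2.0000 bits
  H(C) = 0.7373 bits

Ranking: B > A > C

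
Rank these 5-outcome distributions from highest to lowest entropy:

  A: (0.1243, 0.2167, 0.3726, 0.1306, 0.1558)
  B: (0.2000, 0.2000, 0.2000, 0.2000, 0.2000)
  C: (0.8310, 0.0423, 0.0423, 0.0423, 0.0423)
B > A > C

Key insight: Entropy is maximized by uniform distributions and minimized by concentrated distributions.

- Uniform distributions have maximum entropy log₂(5) = 2.3219 bits
- The more "peaked" or concentrated a distribution, the lower its entropy

Entropies:
  H(A) = 2.1841 bits
  H(B) = 2.3219 bits
  H(C) = 0.9934 bits

Ranking: B > A > C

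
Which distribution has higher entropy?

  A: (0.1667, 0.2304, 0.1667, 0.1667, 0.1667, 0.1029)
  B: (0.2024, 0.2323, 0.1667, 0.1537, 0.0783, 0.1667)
A

Both distributions are close to uniform, making this a harder comparison.

H(A) = 2.5488 bits
H(B) = 2.5203 bits

The distribution closer to uniform has higher entropy.
Answer: A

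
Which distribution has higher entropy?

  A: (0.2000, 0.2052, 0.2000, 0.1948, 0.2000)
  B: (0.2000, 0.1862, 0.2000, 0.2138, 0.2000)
A

Both distributions are close to uniform, making this a harder comparison.

H(A) = 2.3217 bits
H(B) = 2.3206 bits

The distribution closer to uniform has higher entropy.
Answer: A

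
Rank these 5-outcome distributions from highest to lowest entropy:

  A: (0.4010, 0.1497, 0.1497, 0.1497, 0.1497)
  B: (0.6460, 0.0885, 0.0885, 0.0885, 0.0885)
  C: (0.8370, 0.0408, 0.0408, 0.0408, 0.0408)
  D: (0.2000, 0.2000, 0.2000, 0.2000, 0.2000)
D > A > B > C

Key insight: Entropy is maximized by uniform distributions and minimized by concentrated distributions.

Entropies:
  H(A) = 2.1695 bits
  H(B) = 1.6456 bits
  H(C) = 0.9674 bits
  H(D) = 2.3219 bits

Ranking: D > A > B > C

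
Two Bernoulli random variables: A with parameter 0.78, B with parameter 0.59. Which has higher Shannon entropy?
B

For binary distributions, entropy is maximized at p=0.5 and decreases as p moves toward 0 or 1.

H(A) = H(0.78) = 0.7602 bits
H(B) = H(0.59) = 0.9765 bits

Distribution B (p=0.59) is closer to uniform (p=0.5), so it has higher entropy.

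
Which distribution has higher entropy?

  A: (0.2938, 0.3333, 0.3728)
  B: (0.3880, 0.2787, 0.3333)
A

Both distributions are close to uniform, making this a harder comparison.

H(A) = 1.5782 bits
H(B) = 1.5720 bits

The distribution closer to uniform has higher entropy.
Answer: A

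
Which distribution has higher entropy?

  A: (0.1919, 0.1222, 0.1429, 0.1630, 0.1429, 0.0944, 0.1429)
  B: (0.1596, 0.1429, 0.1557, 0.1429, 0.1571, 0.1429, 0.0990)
B

Both distributions are close to uniform, making this a harder comparison.

H(A) = 2.7787 bits
H(B) = 2.7933 bits

The distribution closer to uniform has higher entropy.
Answer: B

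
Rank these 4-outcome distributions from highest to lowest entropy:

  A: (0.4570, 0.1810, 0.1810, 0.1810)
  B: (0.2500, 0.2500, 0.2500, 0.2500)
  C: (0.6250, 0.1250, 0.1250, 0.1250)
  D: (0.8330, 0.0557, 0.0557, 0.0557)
B > A > C > D

Key insight: Entropy is maximized by uniform distributions and minimized by concentrated distributions.

Entropies:
  H(A) = 1.8553 bits
  H(B) = 2.0000 bits
  H(C) = 1.5488 bits
  H(D) = 0.9155 bits

Ranking: B > A > C > D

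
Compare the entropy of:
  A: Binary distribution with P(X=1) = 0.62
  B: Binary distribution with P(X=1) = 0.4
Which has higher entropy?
B

For binary distributions, entropy is maximized at p=0.5 and decreases as p moves toward 0 or 1.

H(A) = H(0.62) = 0.9580 bits
H(B) = H(0.4) = 0.9710 bits

Distribution B (p=0.4) is closer to uniform (p=0.5), so it has higher entropy.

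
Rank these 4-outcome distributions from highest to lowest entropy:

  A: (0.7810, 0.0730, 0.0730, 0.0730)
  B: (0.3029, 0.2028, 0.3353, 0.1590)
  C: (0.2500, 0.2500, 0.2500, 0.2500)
C > B > A

Key insight: Entropy is maximized by uniform distributions and minimized by concentrated distributions.

- Uniform distributions have maximum entropy log₂(4) = 2.0000 bits
- The more "peaked" or concentrated a distribution, the lower its entropy

Entropies:
  H(A) = 1.1054 bits
  H(B) = 1.9392 bits
  H(C) = 2.0000 bits

Ranking: C > B > A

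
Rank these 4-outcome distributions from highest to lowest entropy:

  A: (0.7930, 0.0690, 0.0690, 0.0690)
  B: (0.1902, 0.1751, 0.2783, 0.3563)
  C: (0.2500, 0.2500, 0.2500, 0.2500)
C > B > A

Key insight: Entropy is maximized by uniform distributions and minimized by concentrated distributions.

- Uniform distributions have maximum entropy log₂(4) = 2.0000 bits
- The more "peaked" or concentrated a distribution, the lower its entropy

Entropies:
  H(A) = 1.0638 bits
  H(B) = 1.9397 bits
  H(C) = 2.0000 bits

Ranking: C > B > A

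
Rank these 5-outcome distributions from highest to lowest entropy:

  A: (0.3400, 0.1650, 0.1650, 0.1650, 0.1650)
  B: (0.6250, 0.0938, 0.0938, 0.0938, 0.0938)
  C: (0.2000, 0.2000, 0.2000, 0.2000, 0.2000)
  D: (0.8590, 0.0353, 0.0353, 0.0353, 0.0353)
C > A > B > D

Key insight: Entropy is maximized by uniform distributions and minimized by concentrated distributions.

Entropies:
  H(A) = 2.2448 bits
  H(B) = 1.7044 bits
  H(C) = 2.3219 bits
  H(D) = 0.8689 bits

Ranking: C > A > B > D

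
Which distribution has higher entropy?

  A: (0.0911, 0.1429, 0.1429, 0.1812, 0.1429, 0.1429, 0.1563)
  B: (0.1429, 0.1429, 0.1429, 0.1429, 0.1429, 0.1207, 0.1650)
B

Both distributions are close to uniform, making this a harder comparison.

H(A) = 2.7841 bits
H(B) = 2.8024 bits

The distribution closer to uniform has higher entropy.
Answer: B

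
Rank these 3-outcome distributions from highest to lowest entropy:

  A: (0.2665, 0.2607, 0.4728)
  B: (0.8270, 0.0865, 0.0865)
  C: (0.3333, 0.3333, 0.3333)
C > A > B

Key insight: Entropy is maximized by uniform distributions and minimized by concentrated distributions.

- Uniform distributions have maximum entropy log₂(3) = 1.5850 bits
- The more "peaked" or concentrated a distribution, the lower its entropy

Entropies:
  H(A) = 1.5250 bits
  H(B) = 0.8375 bits
  H(C) = 1.5850 bits

Ranking: C > A > B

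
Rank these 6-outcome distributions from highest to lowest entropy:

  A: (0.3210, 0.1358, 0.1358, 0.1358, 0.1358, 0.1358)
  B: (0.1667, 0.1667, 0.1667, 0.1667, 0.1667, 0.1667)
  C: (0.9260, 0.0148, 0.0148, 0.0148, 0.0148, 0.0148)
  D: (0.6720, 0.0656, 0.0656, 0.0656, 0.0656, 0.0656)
B > A > D > C

Key insight: Entropy is maximized by uniform distributions and minimized by concentrated distributions.

Entropies:
  H(A) = 2.4821 bits
  H(B) = 2.5850 bits
  H(C) = 0.5525 bits
  H(D) = 1.6745 bits

Ranking: B > A > D > C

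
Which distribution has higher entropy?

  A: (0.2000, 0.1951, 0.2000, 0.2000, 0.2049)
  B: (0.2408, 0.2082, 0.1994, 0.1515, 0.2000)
A

Both distributions are close to uniform, making this a harder comparison.

H(A) = 2.3218 bits
H(B) = 2.3068 bits

The distribution closer to uniform has higher entropy.
Answer: A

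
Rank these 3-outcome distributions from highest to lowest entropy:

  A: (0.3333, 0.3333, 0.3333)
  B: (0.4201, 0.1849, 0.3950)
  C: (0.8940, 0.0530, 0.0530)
A > B > C

Key insight: Entropy is maximized by uniform distributions and minimized by concentrated distributions.

- Uniform distributions have maximum entropy log₂(3) = 1.5850 bits
- The more "peaked" or concentrated a distribution, the lower its entropy

Entropies:
  H(A) = 1.5850 bits
  H(B) = 1.5052 bits
  H(C) = 0.5937 bits

Ranking: A > B > C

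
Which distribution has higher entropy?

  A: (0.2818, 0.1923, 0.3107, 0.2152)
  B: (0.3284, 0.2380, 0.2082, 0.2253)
B

Both distributions are close to uniform, making this a harder comparison.

H(A) = 1.9732 bits
H(B) = 1.9763 bits

The distribution closer to uniform has higher entropy.
Answer: B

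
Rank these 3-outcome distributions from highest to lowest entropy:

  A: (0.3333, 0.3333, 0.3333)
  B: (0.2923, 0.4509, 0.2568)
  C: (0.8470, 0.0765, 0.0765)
A > B > C

Key insight: Entropy is maximized by uniform distributions and minimized by concentrated distributions.

- Uniform distributions have maximum entropy log₂(3) = 1.5850 bits
- The more "peaked" or concentrated a distribution, the lower its entropy

Entropies:
  H(A) = 1.5850 bits
  H(B) = 1.5405 bits
  H(C) = 0.7703 bits

Ranking: A > B > C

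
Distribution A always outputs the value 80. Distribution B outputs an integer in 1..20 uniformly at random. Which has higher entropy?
B

A is deterministic, so H(A) = 0. B is uniform over 20 outcomes, so H(B) = log₂(20) = 4.322 bits. Any distribution with genuine randomness has higher entropy than a deterministic one.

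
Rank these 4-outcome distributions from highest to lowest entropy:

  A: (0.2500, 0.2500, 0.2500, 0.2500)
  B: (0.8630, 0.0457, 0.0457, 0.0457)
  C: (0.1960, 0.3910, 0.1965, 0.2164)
A > C > B

Key insight: Entropy is maximized by uniform distributions and minimized by concentrated distributions.

- Uniform distributions have maximum entropy log₂(4) = 2.0000 bits
- The more "peaked" or concentrated a distribution, the lower its entropy

Entropies:
  H(A) = 2.0000 bits
  H(B) = 0.7935 bits
  H(C) = 1.9297 bits

Ranking: A > C > B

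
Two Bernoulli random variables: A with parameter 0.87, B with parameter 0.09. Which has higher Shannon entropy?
A

For binary distributions, entropy is maximized at p=0.5 and decreases as p moves toward 0 or 1.

H(A) = H(0.87) = 0.5574 bits
H(B) = H(0.09) = 0.4365 bits

Distribution A (p=0.87) is closer to uniform (p=0.5), so it has higher entropy.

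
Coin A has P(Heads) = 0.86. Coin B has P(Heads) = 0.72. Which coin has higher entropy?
B

For binary distributions, entropy is maximized at p=0.5 and decreases as p moves toward 0 or 1.

H(A) = H(0.86) = 0.5842 bits
H(B) = H(0.72) = 0.8555 bits

Distribution B (p=0.72) is closer to uniform (p=0.5), so it has higher entropy.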